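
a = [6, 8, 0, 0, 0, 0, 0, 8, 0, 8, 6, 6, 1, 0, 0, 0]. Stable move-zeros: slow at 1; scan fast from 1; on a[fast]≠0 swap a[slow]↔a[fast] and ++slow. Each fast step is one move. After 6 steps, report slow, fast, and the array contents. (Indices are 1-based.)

(s=1,f=1) a[fast]=6≠0 swap→a[1]=6 → slow++,fast++
(s=2,f=2) a[fast]=8≠0 swap→a[2]=8 → slow++,fast++
(s=3,f=3) a[fast]=0 → fast++
(s=3,f=4) a[fast]=0 → fast++
(s=3,f=5) a[fast]=0 → fast++
(s=3,f=6) a[fast]=0 → fast++

slow=3, fast=7, a=[6, 8, 0, 0, 0, 0, 0, 8, 0, 8, 6, 6, 1, 0, 0, 0]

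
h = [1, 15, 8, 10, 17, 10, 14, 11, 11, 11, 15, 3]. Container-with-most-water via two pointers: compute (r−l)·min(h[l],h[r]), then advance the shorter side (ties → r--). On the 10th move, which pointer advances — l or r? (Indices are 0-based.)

l

[0,11] min(1,3)*11=11 best=11 * → l++
[1,11] min(15,3)*10=30 best=30 * → r--
[1,10] min(15,15)*9=135 best=135 * → r--
[1,9] min(15,11)*8=88 best=135 → r--
[1,8] min(15,11)*7=77 best=135 → r--
[1,7] min(15,11)*6=66 best=135 → r--
[1,6] min(15,14)*5=70 best=135 → r--
[1,5] min(15,10)*4=40 best=135 → r--
[1,4] min(15,17)*3=45 best=135 → l++
[2,4] min(8,17)*2=16 best=135 → l++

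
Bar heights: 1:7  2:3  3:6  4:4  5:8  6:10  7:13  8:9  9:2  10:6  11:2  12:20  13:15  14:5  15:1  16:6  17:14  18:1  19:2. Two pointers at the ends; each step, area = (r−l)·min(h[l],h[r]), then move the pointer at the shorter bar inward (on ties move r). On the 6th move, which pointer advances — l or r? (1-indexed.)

l=1 r=19: min(7,2)*18=36 best=36 *, r--
l=1 r=18: min(7,1)*17=17 best=36, r--
l=1 r=17: min(7,14)*16=112 best=112 *, l++
l=2 r=17: min(3,14)*15=45 best=112, l++
l=3 r=17: min(6,14)*14=84 best=112, l++
l=4 r=17: min(4,14)*13=52 best=112, l++

l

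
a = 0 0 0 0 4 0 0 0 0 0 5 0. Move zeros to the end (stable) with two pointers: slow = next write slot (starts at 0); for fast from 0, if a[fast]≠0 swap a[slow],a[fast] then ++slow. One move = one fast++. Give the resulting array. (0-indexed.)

[4, 5, 0, 0, 0, 0, 0, 0, 0, 0, 0, 0]

slow=0 fast=0: a[fast]=0, fast++
slow=0 fast=1: a[fast]=0, fast++
slow=0 fast=2: a[fast]=0, fast++
slow=0 fast=3: a[fast]=0, fast++
slow=0 fast=4: a[fast]=4≠0 swap→a[0]=4, slow++,fast++
slow=1 fast=5: a[fast]=0, fast++
slow=1 fast=6: a[fast]=0, fast++
slow=1 fast=7: a[fast]=0, fast++
slow=1 fast=8: a[fast]=0, fast++
slow=1 fast=9: a[fast]=0, fast++
slow=1 fast=10: a[fast]=5≠0 swap→a[1]=5, slow++,fast++
slow=2 fast=11: a[fast]=0, fast++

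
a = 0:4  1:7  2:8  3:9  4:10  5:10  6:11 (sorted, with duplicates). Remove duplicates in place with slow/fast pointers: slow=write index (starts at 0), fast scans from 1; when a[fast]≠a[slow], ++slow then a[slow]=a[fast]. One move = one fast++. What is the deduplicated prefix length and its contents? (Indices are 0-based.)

length 6; prefix = [4, 7, 8, 9, 10, 11]

slow=0 fast=1: a[fast]=7≠a[slow]=4 write a[1]=7, slow++,fast++
slow=1 fast=2: a[fast]=8≠a[slow]=7 write a[2]=8, slow++,fast++
slow=2 fast=3: a[fast]=9≠a[slow]=8 write a[3]=9, slow++,fast++
slow=3 fast=4: a[fast]=10≠a[slow]=9 write a[4]=10, slow++,fast++
slow=4 fast=5: a[fast]=10=a[slow] dup, fast++
slow=4 fast=6: a[fast]=11≠a[slow]=10 write a[5]=11, slow++,fast++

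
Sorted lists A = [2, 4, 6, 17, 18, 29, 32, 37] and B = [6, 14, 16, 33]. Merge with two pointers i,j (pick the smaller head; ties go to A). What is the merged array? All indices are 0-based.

[2, 4, 6, 6, 14, 16, 17, 18, 29, 32, 33, 37]

[i=0,j=0] A[i]=2<=B[j]=6 take 2 → i++
[i=1,j=0] A[i]=4<=B[j]=6 take 4 → i++
[i=2,j=0] A[i]=6<=B[j]=6 take 6 → i++
[i=3,j=0] A[i]=17>B[j]=6 take 6 → j++
[i=3,j=1] A[i]=17>B[j]=14 take 14 → j++
[i=3,j=2] A[i]=17>B[j]=16 take 16 → j++
[i=3,j=3] A[i]=17<=B[j]=33 take 17 → i++
[i=4,j=3] A[i]=18<=B[j]=33 take 18 → i++
[i=5,j=3] A[i]=29<=B[j]=33 take 29 → i++
[i=6,j=3] A[i]=32<=B[j]=33 take 32 → i++
[i=7,j=3] A[i]=37>B[j]=33 take 33 → j++
[i=7,j=4] B done, take A[i]=37 → i++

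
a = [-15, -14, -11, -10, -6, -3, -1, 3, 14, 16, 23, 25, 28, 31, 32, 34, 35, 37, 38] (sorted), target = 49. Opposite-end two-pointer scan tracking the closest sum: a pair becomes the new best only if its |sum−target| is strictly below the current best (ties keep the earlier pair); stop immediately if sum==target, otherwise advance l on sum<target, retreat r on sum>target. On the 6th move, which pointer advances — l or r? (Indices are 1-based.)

[1,19] -15+38=23 d=26 * → l++
[2,19] -14+38=24 d=25 * → l++
[3,19] -11+38=27 d=22 * → l++
[4,19] -10+38=28 d=21 * → l++
[5,19] -6+38=32 d=17 * → l++
[6,19] -3+38=35 d=14 * → l++

l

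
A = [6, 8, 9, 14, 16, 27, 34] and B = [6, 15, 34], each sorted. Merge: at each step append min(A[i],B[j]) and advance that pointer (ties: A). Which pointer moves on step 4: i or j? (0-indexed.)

i

[i=0,j=0] A[i]=6<=B[j]=6 take 6 → i++
[i=1,j=0] A[i]=8>B[j]=6 take 6 → j++
[i=1,j=1] A[i]=8<=B[j]=15 take 8 → i++
[i=2,j=1] A[i]=9<=B[j]=15 take 9 → i++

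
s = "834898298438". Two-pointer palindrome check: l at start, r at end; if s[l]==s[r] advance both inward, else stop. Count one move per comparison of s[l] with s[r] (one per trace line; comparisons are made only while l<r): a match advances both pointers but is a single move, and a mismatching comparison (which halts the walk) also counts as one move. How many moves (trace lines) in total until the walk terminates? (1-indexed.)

6 moves

l=1 r=12: '8'=='8', l++,r--
l=2 r=11: '3'=='3', l++,r--
l=3 r=10: '4'=='4', l++,r--
l=4 r=9: '8'=='8', l++,r--
l=5 r=8: '9'=='9', l++,r--
l=6 r=7: '8'!='2', stop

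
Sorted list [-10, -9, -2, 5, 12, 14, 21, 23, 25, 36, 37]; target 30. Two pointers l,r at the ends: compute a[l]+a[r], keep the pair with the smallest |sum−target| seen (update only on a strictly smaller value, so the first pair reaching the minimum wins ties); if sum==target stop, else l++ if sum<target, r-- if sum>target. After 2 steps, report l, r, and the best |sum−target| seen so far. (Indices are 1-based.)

l=3, r=11, best |Δ|=2

[1,11] -10+37=27 d=3 * → l++
[2,11] -9+37=28 d=2 * → l++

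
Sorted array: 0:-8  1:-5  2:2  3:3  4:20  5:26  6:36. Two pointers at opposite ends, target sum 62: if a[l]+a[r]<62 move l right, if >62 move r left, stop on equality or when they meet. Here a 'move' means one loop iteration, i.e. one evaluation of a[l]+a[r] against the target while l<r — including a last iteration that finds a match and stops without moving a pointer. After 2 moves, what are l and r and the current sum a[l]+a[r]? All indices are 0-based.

l=0 r=6: -8+36=28 <62, l++
l=1 r=6: -5+36=31 <62, l++

l=2, r=6, sum=38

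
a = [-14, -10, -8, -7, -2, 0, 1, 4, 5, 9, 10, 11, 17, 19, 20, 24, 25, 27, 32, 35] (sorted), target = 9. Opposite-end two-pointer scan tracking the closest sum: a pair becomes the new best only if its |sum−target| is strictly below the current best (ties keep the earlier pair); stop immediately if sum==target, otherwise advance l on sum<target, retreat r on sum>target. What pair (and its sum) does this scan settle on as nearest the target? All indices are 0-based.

l=0 r=19: -14+35=21 d=12 *, r--
l=0 r=18: -14+32=18 d=9 *, r--
l=0 r=17: -14+27=13 d=4 *, r--
l=0 r=16: -14+25=11 d=2 *, r--
l=0 r=15: -14+24=10 d=1 *, r--
l=0 r=14: -14+20=6 d=3, l++
l=1 r=14: -10+20=10 d=1, r--
l=1 r=13: -10+19=9 d=0 *, stop

pair (-10, 19) with sum 9 (|Δ|=0)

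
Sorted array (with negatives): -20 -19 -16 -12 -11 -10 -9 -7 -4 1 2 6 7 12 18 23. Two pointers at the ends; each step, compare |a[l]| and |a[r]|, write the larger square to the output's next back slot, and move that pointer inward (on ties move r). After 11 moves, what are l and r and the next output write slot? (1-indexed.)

l=8, r=12, next write slot=5

l=1 r=16: |-20|<=|23| out[16]=529, r--
l=1 r=15: |-20|>|18| out[15]=400, l++
l=2 r=15: |-19|>|18| out[14]=361, l++
l=3 r=15: |-16|<=|18| out[13]=324, r--
l=3 r=14: |-16|>|12| out[12]=256, l++
l=4 r=14: |-12|<=|12| out[11]=144, r--
l=4 r=13: |-12|>|7| out[10]=144, l++
l=5 r=13: |-11|>|7| out[9]=121, l++
l=6 r=13: |-10|>|7| out[8]=100, l++
l=7 r=13: |-9|>|7| out[7]=81, l++
l=8 r=13: |-7|<=|7| out[6]=49, r--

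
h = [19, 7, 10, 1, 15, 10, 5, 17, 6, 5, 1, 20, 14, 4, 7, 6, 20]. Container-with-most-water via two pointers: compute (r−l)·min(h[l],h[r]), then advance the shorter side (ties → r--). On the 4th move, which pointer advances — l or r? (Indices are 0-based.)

l

l=0 r=16: min(19,20)*16=304 best=304 *, l++
l=1 r=16: min(7,20)*15=105 best=304, l++
l=2 r=16: min(10,20)*14=140 best=304, l++
l=3 r=16: min(1,20)*13=13 best=304, l++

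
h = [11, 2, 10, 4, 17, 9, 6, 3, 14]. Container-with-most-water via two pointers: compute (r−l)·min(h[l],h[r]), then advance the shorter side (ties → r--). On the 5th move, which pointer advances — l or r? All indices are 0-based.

r

l=0 r=8: min(11,14)*8=88 best=88 *, l++
l=1 r=8: min(2,14)*7=14 best=88, l++
l=2 r=8: min(10,14)*6=60 best=88, l++
l=3 r=8: min(4,14)*5=20 best=88, l++
l=4 r=8: min(17,14)*4=56 best=88, r--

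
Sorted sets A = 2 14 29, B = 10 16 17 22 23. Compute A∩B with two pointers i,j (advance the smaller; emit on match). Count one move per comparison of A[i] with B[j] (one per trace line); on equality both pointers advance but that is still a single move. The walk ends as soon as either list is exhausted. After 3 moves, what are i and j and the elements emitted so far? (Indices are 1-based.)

[i=1,j=1] 2<10 → i++
[i=2,j=1] 14>10 → j++
[i=2,j=2] 14<16 → i++

i=3, j=2, emitted=[]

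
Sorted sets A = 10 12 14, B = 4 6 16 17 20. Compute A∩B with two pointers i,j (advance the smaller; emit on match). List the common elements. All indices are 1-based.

i=1 j=1: 10>4, j++
i=1 j=2: 10>6, j++
i=1 j=3: 10<16, i++
i=2 j=3: 12<16, i++
i=3 j=3: 14<16, i++

intersection = []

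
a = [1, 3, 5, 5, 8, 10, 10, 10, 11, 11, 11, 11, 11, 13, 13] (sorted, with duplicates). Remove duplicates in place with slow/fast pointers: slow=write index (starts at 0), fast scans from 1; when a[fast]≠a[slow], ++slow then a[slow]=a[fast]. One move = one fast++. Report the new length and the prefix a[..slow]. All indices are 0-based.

slow=0 fast=1: a[fast]=3≠a[slow]=1 write a[1]=3, slow++,fast++
slow=1 fast=2: a[fast]=5≠a[slow]=3 write a[2]=5, slow++,fast++
slow=2 fast=3: a[fast]=5=a[slow] dup, fast++
slow=2 fast=4: a[fast]=8≠a[slow]=5 write a[3]=8, slow++,fast++
slow=3 fast=5: a[fast]=10≠a[slow]=8 write a[4]=10, slow++,fast++
slow=4 fast=6: a[fast]=10=a[slow] dup, fast++
slow=4 fast=7: a[fast]=10=a[slow] dup, fast++
slow=4 fast=8: a[fast]=11≠a[slow]=10 write a[5]=11, slow++,fast++
slow=5 fast=9: a[fast]=11=a[slow] dup, fast++
slow=5 fast=10: a[fast]=11=a[slow] dup, fast++
slow=5 fast=11: a[fast]=11=a[slow] dup, fast++
slow=5 fast=12: a[fast]=11=a[slow] dup, fast++
slow=5 fast=13: a[fast]=13≠a[slow]=11 write a[6]=13, slow++,fast++
slow=6 fast=14: a[fast]=13=a[slow] dup, fast++

length 7; prefix = [1, 3, 5, 8, 10, 11, 13]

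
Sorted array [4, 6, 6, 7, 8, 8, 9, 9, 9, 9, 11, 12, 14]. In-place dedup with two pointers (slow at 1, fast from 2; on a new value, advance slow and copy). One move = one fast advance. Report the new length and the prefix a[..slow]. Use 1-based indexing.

slow=1 fast=2: a[fast]=6≠a[slow]=4 write a[2]=6, slow++,fast++
slow=2 fast=3: a[fast]=6=a[slow] dup, fast++
slow=2 fast=4: a[fast]=7≠a[slow]=6 write a[3]=7, slow++,fast++
slow=3 fast=5: a[fast]=8≠a[slow]=7 write a[4]=8, slow++,fast++
slow=4 fast=6: a[fast]=8=a[slow] dup, fast++
slow=4 fast=7: a[fast]=9≠a[slow]=8 write a[5]=9, slow++,fast++
slow=5 fast=8: a[fast]=9=a[slow] dup, fast++
slow=5 fast=9: a[fast]=9=a[slow] dup, fast++
slow=5 fast=10: a[fast]=9=a[slow] dup, fast++
slow=5 fast=11: a[fast]=11≠a[slow]=9 write a[6]=11, slow++,fast++
slow=6 fast=12: a[fast]=12≠a[slow]=11 write a[7]=12, slow++,fast++
slow=7 fast=13: a[fast]=14≠a[slow]=12 write a[8]=14, slow++,fast++

length 8; prefix = [4, 6, 7, 8, 9, 11, 12, 14]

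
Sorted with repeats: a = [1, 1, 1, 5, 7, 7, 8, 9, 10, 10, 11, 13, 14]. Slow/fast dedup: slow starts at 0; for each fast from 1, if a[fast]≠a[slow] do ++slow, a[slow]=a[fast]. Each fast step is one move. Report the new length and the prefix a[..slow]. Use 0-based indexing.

length 9; prefix = [1, 5, 7, 8, 9, 10, 11, 13, 14]

slow=0 fast=1: a[fast]=1=a[slow] dup, fast++
slow=0 fast=2: a[fast]=1=a[slow] dup, fast++
slow=0 fast=3: a[fast]=5≠a[slow]=1 write a[1]=5, slow++,fast++
slow=1 fast=4: a[fast]=7≠a[slow]=5 write a[2]=7, slow++,fast++
slow=2 fast=5: a[fast]=7=a[slow] dup, fast++
slow=2 fast=6: a[fast]=8≠a[slow]=7 write a[3]=8, slow++,fast++
slow=3 fast=7: a[fast]=9≠a[slow]=8 write a[4]=9, slow++,fast++
slow=4 fast=8: a[fast]=10≠a[slow]=9 write a[5]=10, slow++,fast++
slow=5 fast=9: a[fast]=10=a[slow] dup, fast++
slow=5 fast=10: a[fast]=11≠a[slow]=10 write a[6]=11, slow++,fast++
slow=6 fast=11: a[fast]=13≠a[slow]=11 write a[7]=13, slow++,fast++
slow=7 fast=12: a[fast]=14≠a[slow]=13 write a[8]=14, slow++,fast++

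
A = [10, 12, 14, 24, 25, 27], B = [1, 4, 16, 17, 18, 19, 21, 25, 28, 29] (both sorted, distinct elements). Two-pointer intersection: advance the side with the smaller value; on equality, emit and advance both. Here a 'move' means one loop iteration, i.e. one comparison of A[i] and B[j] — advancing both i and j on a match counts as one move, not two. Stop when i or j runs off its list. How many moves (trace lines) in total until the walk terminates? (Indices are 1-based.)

13 moves

i=1 j=1: 10>1, j++
i=1 j=2: 10>4, j++
i=1 j=3: 10<16, i++
i=2 j=3: 12<16, i++
i=3 j=3: 14<16, i++
i=4 j=3: 24>16, j++
i=4 j=4: 24>17, j++
i=4 j=5: 24>18, j++
i=4 j=6: 24>19, j++
i=4 j=7: 24>21, j++
i=4 j=8: 24<25, i++
i=5 j=8: 25==25 emit, i++,j++
i=6 j=9: 27<28, i++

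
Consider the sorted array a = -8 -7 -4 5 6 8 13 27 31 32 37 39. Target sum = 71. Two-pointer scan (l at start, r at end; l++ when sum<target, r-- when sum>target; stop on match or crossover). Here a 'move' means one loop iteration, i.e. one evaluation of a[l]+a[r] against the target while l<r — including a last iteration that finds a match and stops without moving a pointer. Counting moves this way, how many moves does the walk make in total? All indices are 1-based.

10 moves

l=1 r=12: -8+39=31 <71, l++
l=2 r=12: -7+39=32 <71, l++
l=3 r=12: -4+39=35 <71, l++
l=4 r=12: 5+39=44 <71, l++
l=5 r=12: 6+39=45 <71, l++
l=6 r=12: 8+39=47 <71, l++
l=7 r=12: 13+39=52 <71, l++
l=8 r=12: 27+39=66 <71, l++
l=9 r=12: 31+39=70 <71, l++
l=10 r=12: 32+39=71, found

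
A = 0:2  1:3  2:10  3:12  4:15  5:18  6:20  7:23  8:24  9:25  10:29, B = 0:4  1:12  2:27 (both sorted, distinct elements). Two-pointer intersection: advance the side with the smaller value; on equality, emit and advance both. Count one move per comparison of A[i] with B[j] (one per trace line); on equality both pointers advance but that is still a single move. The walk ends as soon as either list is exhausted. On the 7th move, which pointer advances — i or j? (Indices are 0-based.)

[i=0,j=0] 2<4 → i++
[i=1,j=0] 3<4 → i++
[i=2,j=0] 10>4 → j++
[i=2,j=1] 10<12 → i++
[i=3,j=1] 12==12 emit → i++,j++
[i=4,j=2] 15<27 → i++
[i=5,j=2] 18<27 → i++

i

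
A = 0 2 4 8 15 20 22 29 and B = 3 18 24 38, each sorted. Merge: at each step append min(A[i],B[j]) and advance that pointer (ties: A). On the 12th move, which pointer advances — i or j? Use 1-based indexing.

j

i=1 j=1: A[i]=0<=B[j]=3 take 0, i++
i=2 j=1: A[i]=2<=B[j]=3 take 2, i++
i=3 j=1: A[i]=4>B[j]=3 take 3, j++
i=3 j=2: A[i]=4<=B[j]=18 take 4, i++
i=4 j=2: A[i]=8<=B[j]=18 take 8, i++
i=5 j=2: A[i]=15<=B[j]=18 take 15, i++
i=6 j=2: A[i]=20>B[j]=18 take 18, j++
i=6 j=3: A[i]=20<=B[j]=24 take 20, i++
i=7 j=3: A[i]=22<=B[j]=24 take 22, i++
i=8 j=3: A[i]=29>B[j]=24 take 24, j++
i=8 j=4: A[i]=29<=B[j]=38 take 29, i++
i=9 j=4: A done, take B[j]=38, j++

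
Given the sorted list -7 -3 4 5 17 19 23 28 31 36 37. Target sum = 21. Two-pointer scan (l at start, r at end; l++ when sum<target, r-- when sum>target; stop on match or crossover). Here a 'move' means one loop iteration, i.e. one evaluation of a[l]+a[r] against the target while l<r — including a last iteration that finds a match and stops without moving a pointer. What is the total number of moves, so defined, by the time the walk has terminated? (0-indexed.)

4 moves

l=0 r=10: -7+37=30 >21, r--
l=0 r=9: -7+36=29 >21, r--
l=0 r=8: -7+31=24 >21, r--
l=0 r=7: -7+28=21, found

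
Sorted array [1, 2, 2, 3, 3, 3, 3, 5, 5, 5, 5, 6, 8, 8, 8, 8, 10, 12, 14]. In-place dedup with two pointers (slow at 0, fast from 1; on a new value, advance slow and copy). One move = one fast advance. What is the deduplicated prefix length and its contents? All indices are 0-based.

slow=0 fast=1: a[fast]=2≠a[slow]=1 write a[1]=2, slow++,fast++
slow=1 fast=2: a[fast]=2=a[slow] dup, fast++
slow=1 fast=3: a[fast]=3≠a[slow]=2 write a[2]=3, slow++,fast++
slow=2 fast=4: a[fast]=3=a[slow] dup, fast++
slow=2 fast=5: a[fast]=3=a[slow] dup, fast++
slow=2 fast=6: a[fast]=3=a[slow] dup, fast++
slow=2 fast=7: a[fast]=5≠a[slow]=3 write a[3]=5, slow++,fast++
slow=3 fast=8: a[fast]=5=a[slow] dup, fast++
slow=3 fast=9: a[fast]=5=a[slow] dup, fast++
slow=3 fast=10: a[fast]=5=a[slow] dup, fast++
slow=3 fast=11: a[fast]=6≠a[slow]=5 write a[4]=6, slow++,fast++
slow=4 fast=12: a[fast]=8≠a[slow]=6 write a[5]=8, slow++,fast++
slow=5 fast=13: a[fast]=8=a[slow] dup, fast++
slow=5 fast=14: a[fast]=8=a[slow] dup, fast++
slow=5 fast=15: a[fast]=8=a[slow] dup, fast++
slow=5 fast=16: a[fast]=10≠a[slow]=8 write a[6]=10, slow++,fast++
slow=6 fast=17: a[fast]=12≠a[slow]=10 write a[7]=12, slow++,fast++
slow=7 fast=18: a[fast]=14≠a[slow]=12 write a[8]=14, slow++,fast++

length 9; prefix = [1, 2, 3, 5, 6, 8, 10, 12, 14]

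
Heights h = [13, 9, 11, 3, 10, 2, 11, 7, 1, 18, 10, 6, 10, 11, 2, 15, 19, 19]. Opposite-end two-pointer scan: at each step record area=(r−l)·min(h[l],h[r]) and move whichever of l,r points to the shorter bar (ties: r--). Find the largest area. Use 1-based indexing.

[1,18] min(13,19)*17=221 best=221 * → l++
[2,18] min(9,19)*16=144 best=221 → l++
[3,18] min(11,19)*15=165 best=221 → l++
[4,18] min(3,19)*14=42 best=221 → l++
[5,18] min(10,19)*13=130 best=221 → l++
[6,18] min(2,19)*12=24 best=221 → l++
[7,18] min(11,19)*11=121 best=221 → l++
[8,18] min(7,19)*10=70 best=221 → l++
[9,18] min(1,19)*9=9 best=221 → l++
[10,18] min(18,19)*8=144 best=221 → l++
[11,18] min(10,19)*7=70 best=221 → l++
[12,18] min(6,19)*6=36 best=221 → l++
[13,18] min(10,19)*5=50 best=221 → l++
[14,18] min(11,19)*4=44 best=221 → l++
[15,18] min(2,19)*3=6 best=221 → l++
[16,18] min(15,19)*2=30 best=221 → l++
[17,18] min(19,19)*1=19 best=221 → r--

max area = 221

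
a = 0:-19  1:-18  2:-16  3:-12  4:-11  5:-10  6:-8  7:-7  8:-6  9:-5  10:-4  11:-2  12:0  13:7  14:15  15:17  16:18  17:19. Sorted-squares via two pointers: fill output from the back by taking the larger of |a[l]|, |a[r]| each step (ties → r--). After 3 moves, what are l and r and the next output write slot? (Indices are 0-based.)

[0,17] |-19|<=|19| out[17]=361 → r--
[0,16] |-19|>|18| out[16]=361 → l++
[1,16] |-18|<=|18| out[15]=324 → r--

l=1, r=15, next write slot=14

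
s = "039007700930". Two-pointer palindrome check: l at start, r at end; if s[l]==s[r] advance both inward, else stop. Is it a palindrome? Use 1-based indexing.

[1,12] '0'=='0' → l++,r--
[2,11] '3'=='3' → l++,r--
[3,10] '9'=='9' → l++,r--
[4,9] '0'=='0' → l++,r--
[5,8] '0'=='0' → l++,r--
[6,7] '7'=='7' → l++,r--

palindrome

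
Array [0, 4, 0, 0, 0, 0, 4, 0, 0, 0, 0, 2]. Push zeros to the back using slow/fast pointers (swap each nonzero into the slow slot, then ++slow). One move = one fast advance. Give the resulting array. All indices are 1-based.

slow=1 fast=1: a[fast]=0, fast++
slow=1 fast=2: a[fast]=4≠0 swap→a[1]=4, slow++,fast++
slow=2 fast=3: a[fast]=0, fast++
slow=2 fast=4: a[fast]=0, fast++
slow=2 fast=5: a[fast]=0, fast++
slow=2 fast=6: a[fast]=0, fast++
slow=2 fast=7: a[fast]=4≠0 swap→a[2]=4, slow++,fast++
slow=3 fast=8: a[fast]=0, fast++
slow=3 fast=9: a[fast]=0, fast++
slow=3 fast=10: a[fast]=0, fast++
slow=3 fast=11: a[fast]=0, fast++
slow=3 fast=12: a[fast]=2≠0 swap→a[3]=2, slow++,fast++

[4, 4, 2, 0, 0, 0, 0, 0, 0, 0, 0, 0]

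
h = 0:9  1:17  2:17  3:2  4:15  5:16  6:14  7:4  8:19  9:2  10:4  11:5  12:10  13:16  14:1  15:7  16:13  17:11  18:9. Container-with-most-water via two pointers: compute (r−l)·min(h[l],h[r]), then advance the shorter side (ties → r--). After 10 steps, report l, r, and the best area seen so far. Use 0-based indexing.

[0,18] min(9,9)*18=162 best=162 * → r--
[0,17] min(9,11)*17=153 best=162 → l++
[1,17] min(17,11)*16=176 best=176 * → r--
[1,16] min(17,13)*15=195 best=195 * → r--
[1,15] min(17,7)*14=98 best=195 → r--
[1,14] min(17,1)*13=13 best=195 → r--
[1,13] min(17,16)*12=192 best=195 → r--
[1,12] min(17,10)*11=110 best=195 → r--
[1,11] min(17,5)*10=50 best=195 → r--
[1,10] min(17,4)*9=36 best=195 → r--

l=1, r=9, best area=195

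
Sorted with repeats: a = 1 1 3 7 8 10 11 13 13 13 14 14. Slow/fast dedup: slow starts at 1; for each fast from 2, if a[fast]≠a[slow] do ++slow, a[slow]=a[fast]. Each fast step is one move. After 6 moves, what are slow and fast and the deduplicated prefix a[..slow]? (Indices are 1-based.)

slow=1 fast=2: a[fast]=1=a[slow] dup, fast++
slow=1 fast=3: a[fast]=3≠a[slow]=1 write a[2]=3, slow++,fast++
slow=2 fast=4: a[fast]=7≠a[slow]=3 write a[3]=7, slow++,fast++
slow=3 fast=5: a[fast]=8≠a[slow]=7 write a[4]=8, slow++,fast++
slow=4 fast=6: a[fast]=10≠a[slow]=8 write a[5]=10, slow++,fast++
slow=5 fast=7: a[fast]=11≠a[slow]=10 write a[6]=11, slow++,fast++

slow=6, fast=8, prefix=[1, 3, 7, 8, 10, 11]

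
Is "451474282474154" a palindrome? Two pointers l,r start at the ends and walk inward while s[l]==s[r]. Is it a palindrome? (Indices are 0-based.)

palindrome

[0,14] '4'=='4' → l++,r--
[1,13] '5'=='5' → l++,r--
[2,12] '1'=='1' → l++,r--
[3,11] '4'=='4' → l++,r--
[4,10] '7'=='7' → l++,r--
[5,9] '4'=='4' → l++,r--
[6,8] '2'=='2' → l++,r--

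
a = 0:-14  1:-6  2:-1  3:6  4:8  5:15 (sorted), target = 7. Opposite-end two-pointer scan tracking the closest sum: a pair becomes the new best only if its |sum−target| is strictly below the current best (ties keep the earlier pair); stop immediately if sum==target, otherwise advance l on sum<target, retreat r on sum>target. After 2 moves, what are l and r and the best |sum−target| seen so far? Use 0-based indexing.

l=0 r=5: -14+15=1 d=6 *, l++
l=1 r=5: -6+15=9 d=2 *, r--

l=1, r=4, best |Δ|=2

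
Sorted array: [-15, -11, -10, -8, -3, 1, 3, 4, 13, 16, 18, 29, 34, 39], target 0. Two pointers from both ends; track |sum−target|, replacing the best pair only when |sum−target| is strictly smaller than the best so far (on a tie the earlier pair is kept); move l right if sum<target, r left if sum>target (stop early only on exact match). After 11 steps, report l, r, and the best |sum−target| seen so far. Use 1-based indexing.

l=5, r=7, best |Δ|=1

[1,14] -15+39=24 d=24 * → r--
[1,13] -15+34=19 d=19 * → r--
[1,12] -15+29=14 d=14 * → r--
[1,11] -15+18=3 d=3 * → r--
[1,10] -15+16=1 d=1 * → r--
[1,9] -15+13=-2 d=2 → l++
[2,9] -11+13=2 d=2 → r--
[2,8] -11+4=-7 d=7 → l++
[3,8] -10+4=-6 d=6 → l++
[4,8] -8+4=-4 d=4 → l++
[5,8] -3+4=1 d=1 → r--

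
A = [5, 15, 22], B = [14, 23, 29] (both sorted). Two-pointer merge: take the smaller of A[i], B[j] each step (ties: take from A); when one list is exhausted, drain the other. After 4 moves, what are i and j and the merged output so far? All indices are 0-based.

i=0 j=0: A[i]=5<=B[j]=14 take 5, i++
i=1 j=0: A[i]=15>B[j]=14 take 14, j++
i=1 j=1: A[i]=15<=B[j]=23 take 15, i++
i=2 j=1: A[i]=22<=B[j]=23 take 22, i++

i=3, j=1, merged so far=[5, 14, 15, 22]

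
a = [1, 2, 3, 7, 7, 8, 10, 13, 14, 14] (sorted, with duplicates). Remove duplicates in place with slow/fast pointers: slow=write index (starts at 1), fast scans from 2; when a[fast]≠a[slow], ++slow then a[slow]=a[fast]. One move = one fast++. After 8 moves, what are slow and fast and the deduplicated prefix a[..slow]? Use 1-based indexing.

slow=8, fast=10, prefix=[1, 2, 3, 7, 8, 10, 13, 14]

(s=1,f=2) a[fast]=2≠a[slow]=1 write a[2]=2 → slow++,fast++
(s=2,f=3) a[fast]=3≠a[slow]=2 write a[3]=3 → slow++,fast++
(s=3,f=4) a[fast]=7≠a[slow]=3 write a[4]=7 → slow++,fast++
(s=4,f=5) a[fast]=7=a[slow] dup → fast++
(s=4,f=6) a[fast]=8≠a[slow]=7 write a[5]=8 → slow++,fast++
(s=5,f=7) a[fast]=10≠a[slow]=8 write a[6]=10 → slow++,fast++
(s=6,f=8) a[fast]=13≠a[slow]=10 write a[7]=13 → slow++,fast++
(s=7,f=9) a[fast]=14≠a[slow]=13 write a[8]=14 → slow++,fast++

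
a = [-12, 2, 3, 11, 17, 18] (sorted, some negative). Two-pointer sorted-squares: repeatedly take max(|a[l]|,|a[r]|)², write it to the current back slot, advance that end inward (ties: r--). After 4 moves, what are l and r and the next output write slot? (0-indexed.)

l=1, r=2, next write slot=1

[0,5] |-12|<=|18| out[5]=324 → r--
[0,4] |-12|<=|17| out[4]=289 → r--
[0,3] |-12|>|11| out[3]=144 → l++
[1,3] |2|<=|11| out[2]=121 → r--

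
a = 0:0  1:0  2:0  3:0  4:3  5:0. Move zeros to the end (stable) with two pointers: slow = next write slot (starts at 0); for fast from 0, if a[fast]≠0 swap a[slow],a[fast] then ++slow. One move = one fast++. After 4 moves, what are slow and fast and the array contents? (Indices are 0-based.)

(s=0,f=0) a[fast]=0 → fast++
(s=0,f=1) a[fast]=0 → fast++
(s=0,f=2) a[fast]=0 → fast++
(s=0,f=3) a[fast]=0 → fast++

slow=0, fast=4, a=[0, 0, 0, 0, 3, 0]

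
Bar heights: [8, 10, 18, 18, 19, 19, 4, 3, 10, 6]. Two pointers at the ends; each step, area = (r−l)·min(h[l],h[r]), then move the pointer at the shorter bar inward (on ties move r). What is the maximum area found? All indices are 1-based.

l=1 r=10: min(8,6)*9=54 best=54 *, r--
l=1 r=9: min(8,10)*8=64 best=64 *, l++
l=2 r=9: min(10,10)*7=70 best=70 *, r--
l=2 r=8: min(10,3)*6=18 best=70, r--
l=2 r=7: min(10,4)*5=20 best=70, r--
l=2 r=6: min(10,19)*4=40 best=70, l++
l=3 r=6: min(18,19)*3=54 best=70, l++
l=4 r=6: min(18,19)*2=36 best=70, l++
l=5 r=6: min(19,19)*1=19 best=70, r--

max area = 70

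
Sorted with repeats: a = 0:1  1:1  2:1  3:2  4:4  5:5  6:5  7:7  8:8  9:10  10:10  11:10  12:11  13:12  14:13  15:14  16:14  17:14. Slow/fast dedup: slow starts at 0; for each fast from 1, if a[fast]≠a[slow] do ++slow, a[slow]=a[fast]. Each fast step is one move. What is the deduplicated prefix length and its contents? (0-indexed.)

slow=0 fast=1: a[fast]=1=a[slow] dup, fast++
slow=0 fast=2: a[fast]=1=a[slow] dup, fast++
slow=0 fast=3: a[fast]=2≠a[slow]=1 write a[1]=2, slow++,fast++
slow=1 fast=4: a[fast]=4≠a[slow]=2 write a[2]=4, slow++,fast++
slow=2 fast=5: a[fast]=5≠a[slow]=4 write a[3]=5, slow++,fast++
slow=3 fast=6: a[fast]=5=a[slow] dup, fast++
slow=3 fast=7: a[fast]=7≠a[slow]=5 write a[4]=7, slow++,fast++
slow=4 fast=8: a[fast]=8≠a[slow]=7 write a[5]=8, slow++,fast++
slow=5 fast=9: a[fast]=10≠a[slow]=8 write a[6]=10, slow++,fast++
slow=6 fast=10: a[fast]=10=a[slow] dup, fast++
slow=6 fast=11: a[fast]=10=a[slow] dup, fast++
slow=6 fast=12: a[fast]=11≠a[slow]=10 write a[7]=11, slow++,fast++
slow=7 fast=13: a[fast]=12≠a[slow]=11 write a[8]=12, slow++,fast++
slow=8 fast=14: a[fast]=13≠a[slow]=12 write a[9]=13, slow++,fast++
slow=9 fast=15: a[fast]=14≠a[slow]=13 write a[10]=14, slow++,fast++
slow=10 fast=16: a[fast]=14=a[slow] dup, fast++
slow=10 fast=17: a[fast]=14=a[slow] dup, fast++

length 11; prefix = [1, 2, 4, 5, 7, 8, 10, 11, 12, 13, 14]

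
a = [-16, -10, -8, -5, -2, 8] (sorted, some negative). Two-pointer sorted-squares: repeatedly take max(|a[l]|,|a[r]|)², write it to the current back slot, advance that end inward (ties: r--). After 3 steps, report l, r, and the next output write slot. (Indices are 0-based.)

l=0 r=5: |-16|>|8| out[5]=256, l++
l=1 r=5: |-10|>|8| out[4]=100, l++
l=2 r=5: |-8|<=|8| out[3]=64, r--

l=2, r=4, next write slot=2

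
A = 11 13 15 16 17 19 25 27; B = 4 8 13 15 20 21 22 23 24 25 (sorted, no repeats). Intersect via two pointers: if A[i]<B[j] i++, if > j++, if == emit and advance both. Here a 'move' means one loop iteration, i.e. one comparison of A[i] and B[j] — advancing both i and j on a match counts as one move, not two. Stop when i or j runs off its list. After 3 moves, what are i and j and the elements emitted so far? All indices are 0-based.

i=1, j=2, emitted=[]

[i=0,j=0] 11>4 → j++
[i=0,j=1] 11>8 → j++
[i=0,j=2] 11<13 → i++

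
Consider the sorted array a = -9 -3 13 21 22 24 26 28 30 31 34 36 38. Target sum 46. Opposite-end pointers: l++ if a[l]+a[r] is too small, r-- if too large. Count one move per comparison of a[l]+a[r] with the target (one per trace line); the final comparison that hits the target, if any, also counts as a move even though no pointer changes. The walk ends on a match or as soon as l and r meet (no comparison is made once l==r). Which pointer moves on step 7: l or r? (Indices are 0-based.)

[0,12] -9+38=29 <46 → l++
[1,12] -3+38=35 <46 → l++
[2,12] 13+38=51 >46 → r--
[2,11] 13+36=49 >46 → r--
[2,10] 13+34=47 >46 → r--
[2,9] 13+31=44 <46 → l++
[3,9] 21+31=52 >46 → r--

r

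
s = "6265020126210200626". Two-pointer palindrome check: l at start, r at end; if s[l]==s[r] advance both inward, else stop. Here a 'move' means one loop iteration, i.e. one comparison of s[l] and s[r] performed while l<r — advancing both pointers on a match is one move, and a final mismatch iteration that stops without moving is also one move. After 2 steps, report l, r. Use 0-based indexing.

[0,18] '6'=='6' → l++,r--
[1,17] '2'=='2' → l++,r--

l=2, r=16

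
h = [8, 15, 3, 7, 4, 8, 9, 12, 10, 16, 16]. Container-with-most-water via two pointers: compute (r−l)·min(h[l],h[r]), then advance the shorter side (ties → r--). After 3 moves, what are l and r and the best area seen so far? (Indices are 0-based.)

l=3, r=10, best area=135

[0,10] min(8,16)*10=80 best=80 * → l++
[1,10] min(15,16)*9=135 best=135 * → l++
[2,10] min(3,16)*8=24 best=135 → l++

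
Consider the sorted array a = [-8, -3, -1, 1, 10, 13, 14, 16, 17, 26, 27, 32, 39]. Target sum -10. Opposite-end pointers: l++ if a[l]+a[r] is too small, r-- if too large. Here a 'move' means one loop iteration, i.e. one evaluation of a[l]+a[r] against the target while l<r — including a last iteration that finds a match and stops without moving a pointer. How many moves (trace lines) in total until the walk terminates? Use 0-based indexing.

12 moves

l=0 r=12: -8+39=31 >-10, r--
l=0 r=11: -8+32=24 >-10, r--
l=0 r=10: -8+27=19 >-10, r--
l=0 r=9: -8+26=18 >-10, r--
l=0 r=8: -8+17=9 >-10, r--
l=0 r=7: -8+16=8 >-10, r--
l=0 r=6: -8+14=6 >-10, r--
l=0 r=5: -8+13=5 >-10, r--
l=0 r=4: -8+10=2 >-10, r--
l=0 r=3: -8+1=-7 >-10, r--
l=0 r=2: -8+-1=-9 >-10, r--
l=0 r=1: -8+-3=-11 <-10, l++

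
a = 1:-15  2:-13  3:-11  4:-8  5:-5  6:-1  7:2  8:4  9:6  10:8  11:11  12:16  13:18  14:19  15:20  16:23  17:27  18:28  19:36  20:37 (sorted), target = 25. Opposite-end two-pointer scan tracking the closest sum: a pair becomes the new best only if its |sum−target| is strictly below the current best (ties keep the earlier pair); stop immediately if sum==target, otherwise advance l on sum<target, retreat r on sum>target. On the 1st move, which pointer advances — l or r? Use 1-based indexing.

l

l=1 r=20: -15+37=22 d=3 *, l++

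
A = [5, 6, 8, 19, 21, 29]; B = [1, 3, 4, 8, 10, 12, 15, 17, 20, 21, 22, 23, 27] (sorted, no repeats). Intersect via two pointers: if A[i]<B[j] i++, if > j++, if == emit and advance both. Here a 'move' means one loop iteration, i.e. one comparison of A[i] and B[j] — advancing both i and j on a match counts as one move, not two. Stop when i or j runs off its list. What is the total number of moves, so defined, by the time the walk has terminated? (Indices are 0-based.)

16 moves

[i=0,j=0] 5>1 → j++
[i=0,j=1] 5>3 → j++
[i=0,j=2] 5>4 → j++
[i=0,j=3] 5<8 → i++
[i=1,j=3] 6<8 → i++
[i=2,j=3] 8==8 emit → i++,j++
[i=3,j=4] 19>10 → j++
[i=3,j=5] 19>12 → j++
[i=3,j=6] 19>15 → j++
[i=3,j=7] 19>17 → j++
[i=3,j=8] 19<20 → i++
[i=4,j=8] 21>20 → j++
[i=4,j=9] 21==21 emit → i++,j++
[i=5,j=10] 29>22 → j++
[i=5,j=11] 29>23 → j++
[i=5,j=12] 29>27 → j++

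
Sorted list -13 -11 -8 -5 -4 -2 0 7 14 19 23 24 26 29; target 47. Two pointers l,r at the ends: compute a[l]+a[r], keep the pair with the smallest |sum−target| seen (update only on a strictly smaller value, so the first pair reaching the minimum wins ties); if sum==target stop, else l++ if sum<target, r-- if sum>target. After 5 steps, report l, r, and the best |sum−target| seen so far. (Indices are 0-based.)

l=5, r=13, best |Δ|=22

[0,13] -13+29=16 d=31 * → l++
[1,13] -11+29=18 d=29 * → l++
[2,13] -8+29=21 d=26 * → l++
[3,13] -5+29=24 d=23 * → l++
[4,13] -4+29=25 d=22 * → l++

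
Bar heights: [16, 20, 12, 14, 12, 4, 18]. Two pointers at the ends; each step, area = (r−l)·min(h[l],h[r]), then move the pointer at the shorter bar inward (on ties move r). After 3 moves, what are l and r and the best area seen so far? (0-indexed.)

l=1, r=4, best area=96

[0,6] min(16,18)*6=96 best=96 * → l++
[1,6] min(20,18)*5=90 best=96 → r--
[1,5] min(20,4)*4=16 best=96 → r--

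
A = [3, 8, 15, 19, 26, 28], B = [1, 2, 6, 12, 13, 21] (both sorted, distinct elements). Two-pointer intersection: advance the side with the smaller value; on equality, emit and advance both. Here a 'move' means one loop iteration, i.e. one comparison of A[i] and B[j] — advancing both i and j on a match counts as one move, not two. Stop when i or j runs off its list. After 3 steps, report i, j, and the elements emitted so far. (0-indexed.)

[i=0,j=0] 3>1 → j++
[i=0,j=1] 3>2 → j++
[i=0,j=2] 3<6 → i++

i=1, j=2, emitted=[]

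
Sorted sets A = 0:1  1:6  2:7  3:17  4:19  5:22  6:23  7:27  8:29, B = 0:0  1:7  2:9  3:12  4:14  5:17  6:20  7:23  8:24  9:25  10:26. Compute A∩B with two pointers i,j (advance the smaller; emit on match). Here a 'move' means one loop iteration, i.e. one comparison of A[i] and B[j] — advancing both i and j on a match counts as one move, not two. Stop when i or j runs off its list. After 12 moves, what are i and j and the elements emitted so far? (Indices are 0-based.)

i=0 j=0: 1>0, j++
i=0 j=1: 1<7, i++
i=1 j=1: 6<7, i++
i=2 j=1: 7==7 emit, i++,j++
i=3 j=2: 17>9, j++
i=3 j=3: 17>12, j++
i=3 j=4: 17>14, j++
i=3 j=5: 17==17 emit, i++,j++
i=4 j=6: 19<20, i++
i=5 j=6: 22>20, j++
i=5 j=7: 22<23, i++
i=6 j=7: 23==23 emit, i++,j++

i=7, j=8, emitted=[7, 17, 23]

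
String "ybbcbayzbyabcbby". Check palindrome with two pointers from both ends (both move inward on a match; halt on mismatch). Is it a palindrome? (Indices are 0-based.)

not a palindrome (mismatch at 7,8)

[0,15] 'y'=='y' → l++,r--
[1,14] 'b'=='b' → l++,r--
[2,13] 'b'=='b' → l++,r--
[3,12] 'c'=='c' → l++,r--
[4,11] 'b'=='b' → l++,r--
[5,10] 'a'=='a' → l++,r--
[6,9] 'y'=='y' → l++,r--
[7,8] 'z'!='b' → stop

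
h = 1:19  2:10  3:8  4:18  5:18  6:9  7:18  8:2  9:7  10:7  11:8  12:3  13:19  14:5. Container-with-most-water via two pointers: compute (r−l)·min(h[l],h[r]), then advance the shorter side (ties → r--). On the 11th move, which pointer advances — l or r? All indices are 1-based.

[1,14] min(19,5)*13=65 best=65 * → r--
[1,13] min(19,19)*12=228 best=228 * → r--
[1,12] min(19,3)*11=33 best=228 → r--
[1,11] min(19,8)*10=80 best=228 → r--
[1,10] min(19,7)*9=63 best=228 → r--
[1,9] min(19,7)*8=56 best=228 → r--
[1,8] min(19,2)*7=14 best=228 → r--
[1,7] min(19,18)*6=108 best=228 → r--
[1,6] min(19,9)*5=45 best=228 → r--
[1,5] min(19,18)*4=72 best=228 → r--
[1,4] min(19,18)*3=54 best=228 → r--

r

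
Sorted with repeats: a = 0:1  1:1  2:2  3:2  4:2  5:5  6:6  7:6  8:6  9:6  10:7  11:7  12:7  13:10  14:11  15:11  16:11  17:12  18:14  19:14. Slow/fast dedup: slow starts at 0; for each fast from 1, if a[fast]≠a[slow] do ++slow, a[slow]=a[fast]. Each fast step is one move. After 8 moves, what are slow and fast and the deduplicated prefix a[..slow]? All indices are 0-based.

slow=3, fast=9, prefix=[1, 2, 5, 6]

slow=0 fast=1: a[fast]=1=a[slow] dup, fast++
slow=0 fast=2: a[fast]=2≠a[slow]=1 write a[1]=2, slow++,fast++
slow=1 fast=3: a[fast]=2=a[slow] dup, fast++
slow=1 fast=4: a[fast]=2=a[slow] dup, fast++
slow=1 fast=5: a[fast]=5≠a[slow]=2 write a[2]=5, slow++,fast++
slow=2 fast=6: a[fast]=6≠a[slow]=5 write a[3]=6, slow++,fast++
slow=3 fast=7: a[fast]=6=a[slow] dup, fast++
slow=3 fast=8: a[fast]=6=a[slow] dup, fast++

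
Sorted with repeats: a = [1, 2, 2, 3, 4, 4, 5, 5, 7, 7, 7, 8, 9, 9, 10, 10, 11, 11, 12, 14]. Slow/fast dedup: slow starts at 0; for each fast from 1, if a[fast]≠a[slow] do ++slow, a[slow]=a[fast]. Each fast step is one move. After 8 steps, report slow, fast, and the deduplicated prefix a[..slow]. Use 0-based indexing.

slow=5, fast=9, prefix=[1, 2, 3, 4, 5, 7]

(s=0,f=1) a[fast]=2≠a[slow]=1 write a[1]=2 → slow++,fast++
(s=1,f=2) a[fast]=2=a[slow] dup → fast++
(s=1,f=3) a[fast]=3≠a[slow]=2 write a[2]=3 → slow++,fast++
(s=2,f=4) a[fast]=4≠a[slow]=3 write a[3]=4 → slow++,fast++
(s=3,f=5) a[fast]=4=a[slow] dup → fast++
(s=3,f=6) a[fast]=5≠a[slow]=4 write a[4]=5 → slow++,fast++
(s=4,f=7) a[fast]=5=a[slow] dup → fast++
(s=4,f=8) a[fast]=7≠a[slow]=5 write a[5]=7 → slow++,fast++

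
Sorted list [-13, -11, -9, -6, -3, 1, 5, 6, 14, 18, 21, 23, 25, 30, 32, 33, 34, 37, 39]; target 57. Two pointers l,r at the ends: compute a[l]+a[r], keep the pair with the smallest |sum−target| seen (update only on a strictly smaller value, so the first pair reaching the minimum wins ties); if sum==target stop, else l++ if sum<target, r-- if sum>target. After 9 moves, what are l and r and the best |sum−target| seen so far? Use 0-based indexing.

[0,18] -13+39=26 d=31 * → l++
[1,18] -11+39=28 d=29 * → l++
[2,18] -9+39=30 d=27 * → l++
[3,18] -6+39=33 d=24 * → l++
[4,18] -3+39=36 d=21 * → l++
[5,18] 1+39=40 d=17 * → l++
[6,18] 5+39=44 d=13 * → l++
[7,18] 6+39=45 d=12 * → l++
[8,18] 14+39=53 d=4 * → l++

l=9, r=18, best |Δ|=4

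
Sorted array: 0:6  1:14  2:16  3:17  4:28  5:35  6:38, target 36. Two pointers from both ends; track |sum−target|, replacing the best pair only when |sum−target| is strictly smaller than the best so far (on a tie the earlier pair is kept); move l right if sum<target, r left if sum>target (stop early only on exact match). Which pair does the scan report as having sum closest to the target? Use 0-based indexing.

pair (6, 28) with sum 34 (|Δ|=2)

[0,6] 6+38=44 d=8 * → r--
[0,5] 6+35=41 d=5 * → r--
[0,4] 6+28=34 d=2 * → l++
[1,4] 14+28=42 d=6 → r--
[1,3] 14+17=31 d=5 → l++
[2,3] 16+17=33 d=3 → l++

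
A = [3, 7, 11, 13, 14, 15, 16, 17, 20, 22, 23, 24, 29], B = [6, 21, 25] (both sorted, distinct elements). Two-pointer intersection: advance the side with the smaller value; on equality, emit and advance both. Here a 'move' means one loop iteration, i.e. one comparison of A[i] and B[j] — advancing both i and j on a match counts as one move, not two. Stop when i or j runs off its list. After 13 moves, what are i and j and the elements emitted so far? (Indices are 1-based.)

[i=1,j=1] 3<6 → i++
[i=2,j=1] 7>6 → j++
[i=2,j=2] 7<21 → i++
[i=3,j=2] 11<21 → i++
[i=4,j=2] 13<21 → i++
[i=5,j=2] 14<21 → i++
[i=6,j=2] 15<21 → i++
[i=7,j=2] 16<21 → i++
[i=8,j=2] 17<21 → i++
[i=9,j=2] 20<21 → i++
[i=10,j=2] 22>21 → j++
[i=10,j=3] 22<25 → i++
[i=11,j=3] 23<25 → i++

i=12, j=3, emitted=[]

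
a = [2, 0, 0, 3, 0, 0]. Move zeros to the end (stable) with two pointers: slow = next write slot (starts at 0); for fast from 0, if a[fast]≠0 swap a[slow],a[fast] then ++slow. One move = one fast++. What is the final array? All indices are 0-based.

slow=0 fast=0: a[fast]=2≠0 swap→a[0]=2, slow++,fast++
slow=1 fast=1: a[fast]=0, fast++
slow=1 fast=2: a[fast]=0, fast++
slow=1 fast=3: a[fast]=3≠0 swap→a[1]=3, slow++,fast++
slow=2 fast=4: a[fast]=0, fast++
slow=2 fast=5: a[fast]=0, fast++

[2, 3, 0, 0, 0, 0]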